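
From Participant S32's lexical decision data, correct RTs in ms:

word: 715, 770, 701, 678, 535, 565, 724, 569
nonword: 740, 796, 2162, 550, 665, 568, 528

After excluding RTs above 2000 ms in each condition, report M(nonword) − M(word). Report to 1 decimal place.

-16.0 ms

nonword: exclude 2162
M(word) = 5257/8 = 657.125
M(nonword) = 3847/6 = 641.167
Difference = 641.167 − 657.125 = -15.958 ms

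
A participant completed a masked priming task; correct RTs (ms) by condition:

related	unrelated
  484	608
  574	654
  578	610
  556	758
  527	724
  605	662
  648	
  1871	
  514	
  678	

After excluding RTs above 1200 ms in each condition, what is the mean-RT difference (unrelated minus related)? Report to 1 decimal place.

related: exclude 1871
M(related) = 5164/9 = 573.778
M(unrelated) = 4016/6 = 669.333
Difference = 669.333 − 573.778 = 95.556 ms

95.6 ms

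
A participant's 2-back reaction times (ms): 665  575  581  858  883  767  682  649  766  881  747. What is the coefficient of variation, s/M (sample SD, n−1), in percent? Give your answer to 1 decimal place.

n = 11, Σ = 8054, M = 732.1818
Σ(x−M)² = 124811.636; s = √(124811.636/10) = 111.7191
CV = 111.7191 / 732.1818 = 0.15258 = 15.258%

15.3%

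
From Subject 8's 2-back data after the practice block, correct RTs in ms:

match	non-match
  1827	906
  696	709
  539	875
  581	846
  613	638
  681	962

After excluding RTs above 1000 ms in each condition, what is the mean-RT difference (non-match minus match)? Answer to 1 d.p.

200.7 ms

match: exclude 1827
M(match) = 3110/5 = 622.000
M(non-match) = 4936/6 = 822.667
Difference = 822.667 − 622.000 = 200.667 ms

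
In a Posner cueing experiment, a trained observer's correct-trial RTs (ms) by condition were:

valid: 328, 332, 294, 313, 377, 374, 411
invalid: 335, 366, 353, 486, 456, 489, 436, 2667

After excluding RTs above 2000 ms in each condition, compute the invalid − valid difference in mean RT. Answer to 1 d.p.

70.3 ms

invalid: exclude 2667
M(valid) = 2429/7 = 347.000
M(invalid) = 2921/7 = 417.286
Difference = 417.286 − 347.000 = 70.286 ms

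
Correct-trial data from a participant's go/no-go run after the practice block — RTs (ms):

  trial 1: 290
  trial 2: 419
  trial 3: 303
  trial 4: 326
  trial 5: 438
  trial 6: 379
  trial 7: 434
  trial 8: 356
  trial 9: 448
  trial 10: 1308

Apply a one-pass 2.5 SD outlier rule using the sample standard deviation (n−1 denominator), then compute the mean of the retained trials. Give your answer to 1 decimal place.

n = 10, ΣRT = 4701, M = 470.100
Σ(x−M)² = 809950.90; s = √(809950.90/9) = 299.991
Cutoffs: 470.100 ± 2.5·299.991 → [-279.9, 1220.1]
Outside: 1308 → excluded.
Retained (n=9): Σ = 3393, mean = 3393/9 = 377.000

377.0 ms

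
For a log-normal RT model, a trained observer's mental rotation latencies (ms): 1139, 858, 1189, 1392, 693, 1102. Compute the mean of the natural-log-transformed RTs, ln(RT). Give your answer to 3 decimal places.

6.943

ln(RT): 7.0379, 6.7546, 7.0809, 7.2385, 6.5410, 7.0049
Σ ln(RT) = 41.6578
Mean = 41.6578/6 = 6.94296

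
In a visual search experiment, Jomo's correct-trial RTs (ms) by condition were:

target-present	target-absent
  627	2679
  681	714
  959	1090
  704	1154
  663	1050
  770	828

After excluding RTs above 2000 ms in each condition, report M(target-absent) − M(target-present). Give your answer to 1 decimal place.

target-absent: exclude 2679
M(target-present) = 4404/6 = 734.000
M(target-absent) = 4836/5 = 967.200
Difference = 967.200 − 734.000 = 233.200 ms

233.2 ms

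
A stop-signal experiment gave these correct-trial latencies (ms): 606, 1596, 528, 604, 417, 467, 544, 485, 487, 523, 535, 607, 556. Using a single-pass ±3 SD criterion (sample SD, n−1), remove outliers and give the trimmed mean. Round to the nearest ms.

n = 13, ΣRT = 7955, M = 611.923
Σ(x−M)² = 1087850.92; s = √(1087850.92/12) = 301.088
Cutoffs: 611.923 ± 3·301.088 → [-291.3, 1515.2]
Outside: 1596 → excluded.
Retained (n=12): Σ = 6359, mean = 6359/12 = 529.917

530 ms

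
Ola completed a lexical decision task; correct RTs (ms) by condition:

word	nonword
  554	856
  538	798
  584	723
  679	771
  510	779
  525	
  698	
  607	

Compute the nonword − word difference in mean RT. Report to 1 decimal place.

M(word) = 4695/8 = 586.875
M(nonword) = 3927/5 = 785.400
Difference = 785.400 − 586.875 = 198.525 ms

198.5 ms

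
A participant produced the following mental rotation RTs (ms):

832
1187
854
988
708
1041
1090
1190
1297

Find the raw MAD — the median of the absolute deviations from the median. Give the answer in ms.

Sorted: 708, 832, 854, 988, 1041, 1090, 1187, 1190, 1297 → median = 1041
|x − 1041|: 209, 146, 187, 53, 333, 0, 49, 149, 256
Sorted deviations: 0, 49, 53, 146, 149, 187, 209, 256, 333 → MAD = 149

149 ms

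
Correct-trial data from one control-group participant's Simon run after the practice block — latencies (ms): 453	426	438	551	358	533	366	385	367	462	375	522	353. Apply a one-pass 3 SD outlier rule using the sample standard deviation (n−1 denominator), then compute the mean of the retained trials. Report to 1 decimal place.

429.9 ms

n = 13, ΣRT = 5589, M = 429.923
Σ(x−M)² = 59574.92; s = √(59574.92/12) = 70.460
Cutoffs: 429.923 ± 3·70.460 → [218.5, 641.3]
No RTs fall outside the cutoffs; all 13 retained. Mean = 5589/13 = 429.923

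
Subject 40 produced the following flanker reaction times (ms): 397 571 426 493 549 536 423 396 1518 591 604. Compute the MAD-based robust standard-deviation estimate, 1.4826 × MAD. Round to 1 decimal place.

Sorted: 396, 397, 423, 426, 493, 536, 549, 571, 591, 604, 1518 → median = 536
|x − 536| sorted: 0, 13, 35, 43, 55, 68, 110, 113, 139, 140, 982 → MAD = 68
Robust SD ≈ 1.4826 × 68 = 100.817

100.8 ms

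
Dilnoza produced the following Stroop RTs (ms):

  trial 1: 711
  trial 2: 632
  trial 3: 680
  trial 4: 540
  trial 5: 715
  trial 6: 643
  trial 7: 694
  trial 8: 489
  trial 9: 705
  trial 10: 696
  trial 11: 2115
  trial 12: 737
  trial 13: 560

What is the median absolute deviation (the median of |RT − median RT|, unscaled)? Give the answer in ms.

Sorted: 489, 540, 560, 632, 643, 680, 694, 696, 705, 711, 715, 737, 2115 → median = 694
|x − 694|: 17, 62, 14, 154, 21, 51, 0, 205, 11, 2, 1421, 43, 134
Sorted deviations: 0, 2, 11, 14, 17, 21, 43, 51, 62, 134, 154, 205, 1421 → MAD = 43

43 ms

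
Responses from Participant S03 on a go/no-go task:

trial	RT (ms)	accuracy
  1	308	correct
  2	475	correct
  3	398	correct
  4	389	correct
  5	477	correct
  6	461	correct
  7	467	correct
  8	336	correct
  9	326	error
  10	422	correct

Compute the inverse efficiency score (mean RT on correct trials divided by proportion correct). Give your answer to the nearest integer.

461 ms

Correct trials (n=9): 308, 475, 398, 389, 477, 461, 467, 336, 422
Mean correct RT = 3733/9 = 414.7778 ms
Proportion correct = 9/10
IES = 414.7778 / (9/10) = 460.864 ms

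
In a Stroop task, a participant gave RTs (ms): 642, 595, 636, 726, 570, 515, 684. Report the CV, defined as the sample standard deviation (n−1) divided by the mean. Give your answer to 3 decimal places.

0.114

n = 7, Σ = 4368, M = 624.0000
Σ(x−M)² = 30110.000; s = √(30110.000/6) = 70.8402
CV = 70.8402 / 624.0000 = 0.11353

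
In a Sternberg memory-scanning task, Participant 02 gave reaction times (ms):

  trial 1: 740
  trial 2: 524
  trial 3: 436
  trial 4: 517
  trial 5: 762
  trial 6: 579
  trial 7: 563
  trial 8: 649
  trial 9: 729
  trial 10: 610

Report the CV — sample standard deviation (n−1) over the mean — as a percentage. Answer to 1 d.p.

n = 10, Σ = 6109, M = 610.9000
Σ(x−M)² = 105168.900; s = √(105168.900/9) = 108.0992
CV = 108.0992 / 610.9000 = 0.17695 = 17.695%

17.7%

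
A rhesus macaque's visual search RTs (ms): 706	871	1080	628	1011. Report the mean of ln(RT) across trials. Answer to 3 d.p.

6.735

ln(RT): 6.5596, 6.7696, 6.9847, 6.4425, 6.9187
Σ ln(RT) = 33.6752
Mean = 33.6752/5 = 6.73504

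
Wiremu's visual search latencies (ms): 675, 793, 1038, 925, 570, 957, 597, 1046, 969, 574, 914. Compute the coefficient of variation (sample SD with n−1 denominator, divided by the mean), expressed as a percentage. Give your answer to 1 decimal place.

n = 11, Σ = 9058, M = 823.4545
Σ(x−M)² = 353798.727; s = √(353798.727/10) = 188.0954
CV = 188.0954 / 823.4545 = 0.22842 = 22.842%

22.8%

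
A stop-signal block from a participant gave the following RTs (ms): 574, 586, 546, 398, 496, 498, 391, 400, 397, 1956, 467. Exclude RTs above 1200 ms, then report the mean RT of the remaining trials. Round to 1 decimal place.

Excluded: 1956
Retained (n=10): Σ = 4753
Mean = 4753/10 = 475.3000

475.3 ms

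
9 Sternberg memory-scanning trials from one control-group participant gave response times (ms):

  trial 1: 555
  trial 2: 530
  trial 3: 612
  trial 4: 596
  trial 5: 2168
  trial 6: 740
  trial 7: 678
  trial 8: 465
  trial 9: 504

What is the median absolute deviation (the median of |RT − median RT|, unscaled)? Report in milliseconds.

82 ms

Sorted: 465, 504, 530, 555, 596, 612, 678, 740, 2168 → median = 596
|x − 596|: 41, 66, 16, 0, 1572, 144, 82, 131, 92
Sorted deviations: 0, 16, 41, 66, 82, 92, 131, 144, 1572 → MAD = 82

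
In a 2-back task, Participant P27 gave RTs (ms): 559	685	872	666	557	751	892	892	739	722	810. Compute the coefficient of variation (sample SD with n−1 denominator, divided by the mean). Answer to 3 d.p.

n = 11, Σ = 8145, M = 740.4545
Σ(x−M)² = 143726.727; s = √(143726.727/10) = 119.8861
CV = 119.8861 / 740.4545 = 0.16191

0.162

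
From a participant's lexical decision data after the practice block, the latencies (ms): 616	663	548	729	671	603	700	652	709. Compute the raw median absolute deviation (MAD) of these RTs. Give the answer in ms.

46 ms

Sorted: 548, 603, 616, 652, 663, 671, 700, 709, 729 → median = 663
|x − 663|: 47, 0, 115, 66, 8, 60, 37, 11, 46
Sorted deviations: 0, 8, 11, 37, 46, 47, 60, 66, 115 → MAD = 46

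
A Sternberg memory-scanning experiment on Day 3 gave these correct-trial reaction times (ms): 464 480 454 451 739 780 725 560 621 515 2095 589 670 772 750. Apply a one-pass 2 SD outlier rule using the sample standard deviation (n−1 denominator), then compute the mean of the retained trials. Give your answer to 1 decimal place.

n = 15, ΣRT = 10665, M = 711.000
Σ(x−M)² = 2260340.00; s = √(2260340.00/14) = 401.812
Cutoffs: 711.000 ± 2·401.812 → [-92.6, 1514.6]
Outside: 2095 → excluded.
Retained (n=14): Σ = 8570, mean = 8570/14 = 612.143

612.1 ms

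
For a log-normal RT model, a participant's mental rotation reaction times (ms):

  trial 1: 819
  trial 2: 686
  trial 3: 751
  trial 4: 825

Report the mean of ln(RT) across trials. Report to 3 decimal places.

6.644

ln(RT): 6.7081, 6.5309, 6.6214, 6.7154
Σ ln(RT) = 26.5758
Mean = 26.5758/4 = 6.64394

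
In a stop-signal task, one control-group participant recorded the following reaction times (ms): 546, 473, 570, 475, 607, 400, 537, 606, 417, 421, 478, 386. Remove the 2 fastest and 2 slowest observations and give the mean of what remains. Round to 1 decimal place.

Sorted: 386, 400, 417, 421, 473, 475, 478, 537, 546, 570, 606, 607
Drop lowest 2 (386, 400) and highest 2 (606, 607)
Remaining (n=8): Σ = 3917, mean = 3917/8 = 489.625

489.6 ms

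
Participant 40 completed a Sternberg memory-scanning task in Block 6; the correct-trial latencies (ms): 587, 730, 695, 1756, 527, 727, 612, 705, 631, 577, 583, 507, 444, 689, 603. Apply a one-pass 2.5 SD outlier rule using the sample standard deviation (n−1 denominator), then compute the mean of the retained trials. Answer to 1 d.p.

n = 15, ΣRT = 10373, M = 691.533
Σ(x−M)² = 1312075.73; s = √(1312075.73/14) = 306.137
Cutoffs: 691.533 ± 2.5·306.137 → [-73.8, 1456.9]
Outside: 1756 → excluded.
Retained (n=14): Σ = 8617, mean = 8617/14 = 615.500

615.5 ms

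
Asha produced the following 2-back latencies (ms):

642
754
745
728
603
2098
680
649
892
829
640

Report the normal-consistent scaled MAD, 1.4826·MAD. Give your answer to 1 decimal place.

127.5 ms

Sorted: 603, 640, 642, 649, 680, 728, 745, 754, 829, 892, 2098 → median = 728
|x − 728| sorted: 0, 17, 26, 48, 79, 86, 88, 101, 125, 164, 1370 → MAD = 86
Robust SD ≈ 1.4826 × 86 = 127.504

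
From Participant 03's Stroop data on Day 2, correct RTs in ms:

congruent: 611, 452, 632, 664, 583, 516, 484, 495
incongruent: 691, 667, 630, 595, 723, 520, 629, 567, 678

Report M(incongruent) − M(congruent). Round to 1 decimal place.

M(congruent) = 4437/8 = 554.625
M(incongruent) = 5700/9 = 633.333
Difference = 633.333 − 554.625 = 78.708 ms

78.7 ms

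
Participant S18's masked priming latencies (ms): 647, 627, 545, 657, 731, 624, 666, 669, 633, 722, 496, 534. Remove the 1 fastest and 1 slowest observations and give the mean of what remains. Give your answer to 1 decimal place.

632.4 ms

Sorted: 496, 534, 545, 624, 627, 633, 647, 657, 666, 669, 722, 731
Drop lowest 1 (496) and highest 1 (731)
Remaining (n=10): Σ = 6324, mean = 6324/10 = 632.400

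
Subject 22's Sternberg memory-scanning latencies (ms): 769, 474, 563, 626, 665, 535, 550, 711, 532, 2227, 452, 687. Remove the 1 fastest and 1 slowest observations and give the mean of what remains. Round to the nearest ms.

Sorted: 452, 474, 532, 535, 550, 563, 626, 665, 687, 711, 769, 2227
Drop lowest 1 (452) and highest 1 (2227)
Remaining (n=10): Σ = 6112, mean = 6112/10 = 611.200

611 ms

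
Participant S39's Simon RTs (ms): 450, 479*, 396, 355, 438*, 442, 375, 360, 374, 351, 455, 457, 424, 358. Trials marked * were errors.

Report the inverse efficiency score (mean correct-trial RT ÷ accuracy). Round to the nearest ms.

466 ms

Correct trials (n=12): 450, 396, 355, 442, 375, 360, 374, 351, 455, 457, 424, 358
Mean correct RT = 4797/12 = 399.7500 ms
Proportion correct = 12/14
IES = 399.7500 / (12/14) = 466.375 ms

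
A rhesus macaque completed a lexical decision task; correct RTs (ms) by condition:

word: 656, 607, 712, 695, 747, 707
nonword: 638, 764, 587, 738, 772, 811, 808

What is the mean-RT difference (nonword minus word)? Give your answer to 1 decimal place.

43.8 ms

M(word) = 4124/6 = 687.333
M(nonword) = 5118/7 = 731.143
Difference = 731.143 − 687.333 = 43.810 ms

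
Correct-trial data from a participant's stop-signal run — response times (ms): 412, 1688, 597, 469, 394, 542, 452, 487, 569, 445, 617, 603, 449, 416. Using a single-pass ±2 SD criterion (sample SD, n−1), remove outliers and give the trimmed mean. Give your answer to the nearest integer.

496 ms

n = 14, ΣRT = 8140, M = 581.429
Σ(x−M)² = 1393843.43; s = √(1393843.43/13) = 327.443
Cutoffs: 581.429 ± 2·327.443 → [-73.5, 1236.3]
Outside: 1688 → excluded.
Retained (n=13): Σ = 6452, mean = 6452/13 = 496.308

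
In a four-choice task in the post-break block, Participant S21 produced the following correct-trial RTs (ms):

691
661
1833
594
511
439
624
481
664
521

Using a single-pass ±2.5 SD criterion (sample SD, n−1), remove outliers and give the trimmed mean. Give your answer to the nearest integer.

n = 10, ΣRT = 7019, M = 701.900
Σ(x−M)² = 1487406.90; s = √(1487406.90/9) = 406.531
Cutoffs: 701.900 ± 2.5·406.531 → [-314.4, 1718.2]
Outside: 1833 → excluded.
Retained (n=9): Σ = 5186, mean = 5186/9 = 576.222

576 ms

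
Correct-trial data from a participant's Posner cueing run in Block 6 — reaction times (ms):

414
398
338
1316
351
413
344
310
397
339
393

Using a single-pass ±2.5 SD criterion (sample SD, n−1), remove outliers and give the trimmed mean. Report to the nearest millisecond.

n = 11, ΣRT = 5013, M = 455.727
Σ(x−M)² = 826524.18; s = √(826524.18/10) = 287.493
Cutoffs: 455.727 ± 2.5·287.493 → [-263.0, 1174.5]
Outside: 1316 → excluded.
Retained (n=10): Σ = 3697, mean = 3697/10 = 369.700

370 ms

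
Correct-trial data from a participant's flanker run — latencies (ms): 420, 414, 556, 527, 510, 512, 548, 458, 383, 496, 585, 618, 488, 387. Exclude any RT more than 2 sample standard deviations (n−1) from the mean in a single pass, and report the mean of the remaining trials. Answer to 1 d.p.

493.0 ms

n = 14, ΣRT = 6902, M = 493.000
Σ(x−M)² = 69054.00; s = √(69054.00/13) = 72.882
Cutoffs: 493.000 ± 2·72.882 → [347.2, 638.8]
No RTs fall outside the cutoffs; all 14 retained. Mean = 6902/14 = 493.000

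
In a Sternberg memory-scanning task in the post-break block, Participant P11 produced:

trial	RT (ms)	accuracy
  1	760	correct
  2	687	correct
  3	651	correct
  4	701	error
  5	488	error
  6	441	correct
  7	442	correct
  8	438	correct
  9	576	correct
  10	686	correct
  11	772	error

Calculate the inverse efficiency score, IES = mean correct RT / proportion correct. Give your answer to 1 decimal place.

Correct trials (n=8): 760, 687, 651, 441, 442, 438, 576, 686
Mean correct RT = 4681/8 = 585.1250 ms
Proportion correct = 8/11
IES = 585.1250 / (8/11) = 804.547 ms

804.5 ms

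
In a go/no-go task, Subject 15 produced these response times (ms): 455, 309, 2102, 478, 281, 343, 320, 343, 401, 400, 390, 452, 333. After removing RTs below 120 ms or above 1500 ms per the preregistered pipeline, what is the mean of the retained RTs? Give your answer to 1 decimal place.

Excluded: 2102
Retained (n=12): Σ = 4505
Mean = 4505/12 = 375.4167

375.4 ms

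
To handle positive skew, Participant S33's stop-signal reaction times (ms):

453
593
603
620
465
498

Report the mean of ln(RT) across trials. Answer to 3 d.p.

6.281

ln(RT): 6.1159, 6.3852, 6.4019, 6.4297, 6.1420, 6.2106
Σ ln(RT) = 37.6854
Mean = 37.6854/6 = 6.28089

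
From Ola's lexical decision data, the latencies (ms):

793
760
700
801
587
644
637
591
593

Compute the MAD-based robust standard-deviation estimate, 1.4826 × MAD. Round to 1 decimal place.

Sorted: 587, 591, 593, 637, 644, 700, 760, 793, 801 → median = 644
|x − 644| sorted: 0, 7, 51, 53, 56, 57, 116, 149, 157 → MAD = 56
Robust SD ≈ 1.4826 × 56 = 83.026

83.0 ms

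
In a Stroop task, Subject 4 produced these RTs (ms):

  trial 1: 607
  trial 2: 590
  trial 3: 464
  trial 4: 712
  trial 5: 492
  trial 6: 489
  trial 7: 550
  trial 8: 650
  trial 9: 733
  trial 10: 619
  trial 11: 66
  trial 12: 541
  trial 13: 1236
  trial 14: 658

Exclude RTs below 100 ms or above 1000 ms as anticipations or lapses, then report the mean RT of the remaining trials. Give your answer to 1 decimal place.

592.1 ms

Excluded: 66, 1236
Retained (n=12): Σ = 7105
Mean = 7105/12 = 592.0833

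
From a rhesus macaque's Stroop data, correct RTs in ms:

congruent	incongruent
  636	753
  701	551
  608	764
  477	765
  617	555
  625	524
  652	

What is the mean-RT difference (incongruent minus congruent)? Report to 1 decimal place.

M(congruent) = 4316/7 = 616.571
M(incongruent) = 3912/6 = 652.000
Difference = 652.000 − 616.571 = 35.429 ms

35.4 ms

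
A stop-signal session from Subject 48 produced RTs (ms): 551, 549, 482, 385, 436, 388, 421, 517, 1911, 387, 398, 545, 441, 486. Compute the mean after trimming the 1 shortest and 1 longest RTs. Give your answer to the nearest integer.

467 ms

Sorted: 385, 387, 388, 398, 421, 436, 441, 482, 486, 517, 545, 549, 551, 1911
Drop lowest 1 (385) and highest 1 (1911)
Remaining (n=12): Σ = 5601, mean = 5601/12 = 466.750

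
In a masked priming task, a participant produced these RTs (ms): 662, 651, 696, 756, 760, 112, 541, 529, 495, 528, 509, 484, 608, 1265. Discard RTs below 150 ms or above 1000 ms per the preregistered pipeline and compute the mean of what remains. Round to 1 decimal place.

Excluded: 112, 1265
Retained (n=12): Σ = 7219
Mean = 7219/12 = 601.5833

601.6 ms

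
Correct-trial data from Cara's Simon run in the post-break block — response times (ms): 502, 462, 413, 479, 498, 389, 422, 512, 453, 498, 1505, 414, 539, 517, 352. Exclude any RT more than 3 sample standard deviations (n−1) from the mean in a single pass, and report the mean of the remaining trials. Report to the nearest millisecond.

461 ms

n = 15, ΣRT = 7955, M = 530.333
Σ(x−M)² = 1057557.33; s = √(1057557.33/14) = 274.845
Cutoffs: 530.333 ± 3·274.845 → [-294.2, 1354.9]
Outside: 1505 → excluded.
Retained (n=14): Σ = 6450, mean = 6450/14 = 460.714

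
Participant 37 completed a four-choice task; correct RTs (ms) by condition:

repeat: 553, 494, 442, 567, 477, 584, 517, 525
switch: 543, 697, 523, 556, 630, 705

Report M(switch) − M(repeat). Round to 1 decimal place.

M(repeat) = 4159/8 = 519.875
M(switch) = 3654/6 = 609.000
Difference = 609.000 − 519.875 = 89.125 ms

89.1 ms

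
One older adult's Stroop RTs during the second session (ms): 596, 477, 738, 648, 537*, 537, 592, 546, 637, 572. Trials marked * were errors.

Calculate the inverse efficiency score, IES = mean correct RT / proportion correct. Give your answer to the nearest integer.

660 ms

Correct trials (n=9): 596, 477, 738, 648, 537, 592, 546, 637, 572
Mean correct RT = 5343/9 = 593.6667 ms
Proportion correct = 9/10
IES = 593.6667 / (9/10) = 659.630 ms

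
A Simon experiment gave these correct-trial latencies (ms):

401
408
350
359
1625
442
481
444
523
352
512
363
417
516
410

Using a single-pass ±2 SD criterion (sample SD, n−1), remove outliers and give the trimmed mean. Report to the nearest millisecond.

427 ms

n = 15, ΣRT = 7603, M = 506.867
Σ(x−M)² = 1389015.73; s = √(1389015.73/14) = 314.985
Cutoffs: 506.867 ± 2·314.985 → [-123.1, 1136.8]
Outside: 1625 → excluded.
Retained (n=14): Σ = 5978, mean = 5978/14 = 427.000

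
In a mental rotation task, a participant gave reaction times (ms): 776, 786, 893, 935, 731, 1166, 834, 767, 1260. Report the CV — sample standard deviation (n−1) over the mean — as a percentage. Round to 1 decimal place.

20.7%

n = 9, Σ = 8148, M = 905.3333
Σ(x−M)² = 280352.000; s = √(280352.000/8) = 187.2004
CV = 187.2004 / 905.3333 = 0.20678 = 20.678%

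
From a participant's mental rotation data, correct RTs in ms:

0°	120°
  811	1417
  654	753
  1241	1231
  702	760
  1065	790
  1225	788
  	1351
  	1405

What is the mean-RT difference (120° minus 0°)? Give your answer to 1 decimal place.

112.2 ms

M(0°) = 5698/6 = 949.667
M(120°) = 8495/8 = 1061.875
Difference = 1061.875 − 949.667 = 112.208 ms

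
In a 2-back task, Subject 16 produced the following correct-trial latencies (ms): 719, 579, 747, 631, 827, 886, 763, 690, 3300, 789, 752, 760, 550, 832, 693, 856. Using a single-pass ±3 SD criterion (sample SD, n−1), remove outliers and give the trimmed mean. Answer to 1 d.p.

738.3 ms

n = 16, ΣRT = 14374, M = 898.375
Σ(x−M)² = 6285657.75; s = √(6285657.75/15) = 647.336
Cutoffs: 898.375 ± 3·647.336 → [-1043.6, 2840.4]
Outside: 3300 → excluded.
Retained (n=15): Σ = 11074, mean = 11074/15 = 738.267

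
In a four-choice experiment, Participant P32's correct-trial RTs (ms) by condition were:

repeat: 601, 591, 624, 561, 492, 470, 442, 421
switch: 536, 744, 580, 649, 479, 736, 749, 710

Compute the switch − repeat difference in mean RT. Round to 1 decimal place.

122.6 ms

M(repeat) = 4202/8 = 525.250
M(switch) = 5183/8 = 647.875
Difference = 647.875 − 525.250 = 122.625 ms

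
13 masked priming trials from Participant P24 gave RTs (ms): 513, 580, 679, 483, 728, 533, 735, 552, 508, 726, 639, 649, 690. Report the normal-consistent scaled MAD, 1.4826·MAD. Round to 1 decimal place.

129.0 ms

Sorted: 483, 508, 513, 533, 552, 580, 639, 649, 679, 690, 726, 728, 735 → median = 639
|x − 639| sorted: 0, 10, 40, 51, 59, 87, 87, 89, 96, 106, 126, 131, 156 → MAD = 87
Robust SD ≈ 1.4826 × 87 = 128.986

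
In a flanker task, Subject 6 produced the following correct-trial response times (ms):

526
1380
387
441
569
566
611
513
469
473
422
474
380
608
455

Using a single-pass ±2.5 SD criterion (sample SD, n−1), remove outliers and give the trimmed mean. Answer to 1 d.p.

492.4 ms

n = 15, ΣRT = 8274, M = 551.600
Σ(x−M)² = 809533.60; s = √(809533.60/14) = 240.466
Cutoffs: 551.600 ± 2.5·240.466 → [-49.6, 1152.8]
Outside: 1380 → excluded.
Retained (n=14): Σ = 6894, mean = 6894/14 = 492.429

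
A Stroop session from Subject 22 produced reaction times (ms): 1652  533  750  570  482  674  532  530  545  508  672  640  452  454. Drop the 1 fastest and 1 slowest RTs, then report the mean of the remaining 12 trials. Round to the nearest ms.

574 ms

Sorted: 452, 454, 482, 508, 530, 532, 533, 545, 570, 640, 672, 674, 750, 1652
Drop lowest 1 (452) and highest 1 (1652)
Remaining (n=12): Σ = 6890, mean = 6890/12 = 574.167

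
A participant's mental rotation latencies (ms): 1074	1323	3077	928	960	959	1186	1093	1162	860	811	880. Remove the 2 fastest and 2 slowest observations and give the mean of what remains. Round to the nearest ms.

Sorted: 811, 860, 880, 928, 959, 960, 1074, 1093, 1162, 1186, 1323, 3077
Drop lowest 2 (811, 860) and highest 2 (1323, 3077)
Remaining (n=8): Σ = 8242, mean = 8242/8 = 1030.250

1030 ms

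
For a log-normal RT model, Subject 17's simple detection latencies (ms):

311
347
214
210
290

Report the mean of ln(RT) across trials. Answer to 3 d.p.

ln(RT): 5.7398, 5.8493, 5.3660, 5.3471, 5.6699
Σ ln(RT) = 27.9721
Mean = 27.9721/5 = 5.59442

5.594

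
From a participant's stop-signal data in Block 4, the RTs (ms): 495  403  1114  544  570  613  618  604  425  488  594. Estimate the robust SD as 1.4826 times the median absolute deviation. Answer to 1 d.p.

Sorted: 403, 425, 488, 495, 544, 570, 594, 604, 613, 618, 1114 → median = 570
|x − 570| sorted: 0, 24, 26, 34, 43, 48, 75, 82, 145, 167, 544 → MAD = 48
Robust SD ≈ 1.4826 × 48 = 71.165

71.2 ms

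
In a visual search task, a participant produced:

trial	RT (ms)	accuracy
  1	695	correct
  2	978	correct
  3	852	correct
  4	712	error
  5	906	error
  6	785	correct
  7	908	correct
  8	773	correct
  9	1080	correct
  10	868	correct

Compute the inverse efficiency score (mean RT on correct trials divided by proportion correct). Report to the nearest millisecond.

1084 ms

Correct trials (n=8): 695, 978, 852, 785, 908, 773, 1080, 868
Mean correct RT = 6939/8 = 867.3750 ms
Proportion correct = 8/10
IES = 867.3750 / (8/10) = 1084.219 ms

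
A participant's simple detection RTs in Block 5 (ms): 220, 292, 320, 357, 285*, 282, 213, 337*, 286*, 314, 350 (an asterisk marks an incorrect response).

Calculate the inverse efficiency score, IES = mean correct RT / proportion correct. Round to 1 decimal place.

Correct trials (n=8): 220, 292, 320, 357, 282, 213, 314, 350
Mean correct RT = 2348/8 = 293.5000 ms
Proportion correct = 8/11
IES = 293.5000 / (8/11) = 403.562 ms

403.6 ms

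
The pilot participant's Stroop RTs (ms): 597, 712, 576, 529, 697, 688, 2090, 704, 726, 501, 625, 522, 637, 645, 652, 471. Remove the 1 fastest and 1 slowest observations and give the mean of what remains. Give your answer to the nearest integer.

Sorted: 471, 501, 522, 529, 576, 597, 625, 637, 645, 652, 688, 697, 704, 712, 726, 2090
Drop lowest 1 (471) and highest 1 (2090)
Remaining (n=14): Σ = 8811, mean = 8811/14 = 629.357

629 ms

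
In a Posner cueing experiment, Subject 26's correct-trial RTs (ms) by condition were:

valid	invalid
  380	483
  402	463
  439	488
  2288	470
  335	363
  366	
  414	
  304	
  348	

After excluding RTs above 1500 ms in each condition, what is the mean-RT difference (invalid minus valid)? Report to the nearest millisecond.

valid: exclude 2288
M(valid) = 2988/8 = 373.500
M(invalid) = 2267/5 = 453.400
Difference = 453.400 − 373.500 = 79.900 ms

80 ms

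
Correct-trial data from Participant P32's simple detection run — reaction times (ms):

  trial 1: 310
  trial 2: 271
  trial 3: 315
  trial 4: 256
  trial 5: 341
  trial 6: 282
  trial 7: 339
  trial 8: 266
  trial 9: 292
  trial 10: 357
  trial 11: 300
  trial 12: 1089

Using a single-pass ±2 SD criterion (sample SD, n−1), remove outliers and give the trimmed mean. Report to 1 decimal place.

n = 12, ΣRT = 4418, M = 368.167
Σ(x−M)² = 577857.67; s = √(577857.67/11) = 229.200
Cutoffs: 368.167 ± 2·229.200 → [-90.2, 826.6]
Outside: 1089 → excluded.
Retained (n=11): Σ = 3329, mean = 3329/11 = 302.636

302.6 ms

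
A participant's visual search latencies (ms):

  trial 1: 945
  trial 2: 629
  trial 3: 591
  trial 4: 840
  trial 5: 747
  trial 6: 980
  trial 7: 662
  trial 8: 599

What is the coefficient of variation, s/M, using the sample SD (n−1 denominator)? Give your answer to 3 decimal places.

0.208

n = 8, Σ = 5993, M = 749.1250
Σ(x−M)² = 169494.875; s = √(169494.875/7) = 155.6070
CV = 155.6070 / 749.1250 = 0.20772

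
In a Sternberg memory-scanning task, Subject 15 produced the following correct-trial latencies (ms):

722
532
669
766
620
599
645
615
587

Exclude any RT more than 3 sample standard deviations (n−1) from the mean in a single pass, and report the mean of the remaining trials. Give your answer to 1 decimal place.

639.4 ms

n = 9, ΣRT = 5755, M = 639.444
Σ(x−M)² = 40642.22; s = √(40642.22/8) = 71.276
Cutoffs: 639.444 ± 3·71.276 → [425.6, 853.3]
No RTs fall outside the cutoffs; all 9 retained. Mean = 5755/9 = 639.444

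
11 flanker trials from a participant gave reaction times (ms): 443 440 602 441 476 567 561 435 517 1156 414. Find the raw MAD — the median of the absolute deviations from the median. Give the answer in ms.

41 ms

Sorted: 414, 435, 440, 441, 443, 476, 517, 561, 567, 602, 1156 → median = 476
|x − 476|: 33, 36, 126, 35, 0, 91, 85, 41, 41, 680, 62
Sorted deviations: 0, 33, 35, 36, 41, 41, 62, 85, 91, 126, 680 → MAD = 41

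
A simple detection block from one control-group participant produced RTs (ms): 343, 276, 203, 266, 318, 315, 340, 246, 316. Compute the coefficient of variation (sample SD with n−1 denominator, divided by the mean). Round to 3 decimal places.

n = 9, Σ = 2623, M = 291.4444
Σ(x−M)² = 17652.222; s = √(17652.222/8) = 46.9737
CV = 46.9737 / 291.4444 = 0.16118

0.161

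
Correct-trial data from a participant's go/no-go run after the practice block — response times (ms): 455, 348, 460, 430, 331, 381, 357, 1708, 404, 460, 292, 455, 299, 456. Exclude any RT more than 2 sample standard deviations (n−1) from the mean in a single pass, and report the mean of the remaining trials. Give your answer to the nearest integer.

394 ms

n = 14, ΣRT = 6836, M = 488.286
Σ(x−M)² = 1650584.86; s = √(1650584.86/13) = 356.326
Cutoffs: 488.286 ± 2·356.326 → [-224.4, 1200.9]
Outside: 1708 → excluded.
Retained (n=13): Σ = 5128, mean = 5128/13 = 394.462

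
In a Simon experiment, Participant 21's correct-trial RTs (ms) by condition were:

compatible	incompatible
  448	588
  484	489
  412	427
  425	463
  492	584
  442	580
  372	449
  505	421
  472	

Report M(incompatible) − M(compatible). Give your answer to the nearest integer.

M(compatible) = 4052/9 = 450.222
M(incompatible) = 4001/8 = 500.125
Difference = 500.125 − 450.222 = 49.903 ms

50 ms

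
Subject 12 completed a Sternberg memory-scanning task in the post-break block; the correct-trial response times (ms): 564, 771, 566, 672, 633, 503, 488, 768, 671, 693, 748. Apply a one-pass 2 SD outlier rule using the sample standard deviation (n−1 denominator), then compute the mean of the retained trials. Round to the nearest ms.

643 ms

n = 11, ΣRT = 7077, M = 643.364
Σ(x−M)² = 103052.55; s = √(103052.55/10) = 101.515
Cutoffs: 643.364 ± 2·101.515 → [440.3, 846.4]
No RTs fall outside the cutoffs; all 11 retained. Mean = 7077/11 = 643.364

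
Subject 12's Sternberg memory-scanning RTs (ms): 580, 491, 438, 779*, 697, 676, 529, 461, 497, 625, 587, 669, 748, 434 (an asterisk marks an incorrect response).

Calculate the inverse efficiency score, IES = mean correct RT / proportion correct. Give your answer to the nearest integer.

616 ms

Correct trials (n=13): 580, 491, 438, 697, 676, 529, 461, 497, 625, 587, 669, 748, 434
Mean correct RT = 7432/13 = 571.6923 ms
Proportion correct = 13/14
IES = 571.6923 / (13/14) = 615.669 ms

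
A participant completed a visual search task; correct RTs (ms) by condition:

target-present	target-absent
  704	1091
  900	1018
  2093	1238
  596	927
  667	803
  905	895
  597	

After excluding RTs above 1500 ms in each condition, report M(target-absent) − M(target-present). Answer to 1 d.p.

target-present: exclude 2093
M(target-present) = 4369/6 = 728.167
M(target-absent) = 5972/6 = 995.333
Difference = 995.333 − 728.167 = 267.167 ms

267.2 ms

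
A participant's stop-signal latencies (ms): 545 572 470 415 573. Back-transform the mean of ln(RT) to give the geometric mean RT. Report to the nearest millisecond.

ln(RT): 6.3008, 6.3491, 6.1527, 6.0283, 6.3509
Mean ln(RT) = 31.1818/5 = 6.23636
Geometric mean = exp(6.23636) = 511.00 ms

511 ms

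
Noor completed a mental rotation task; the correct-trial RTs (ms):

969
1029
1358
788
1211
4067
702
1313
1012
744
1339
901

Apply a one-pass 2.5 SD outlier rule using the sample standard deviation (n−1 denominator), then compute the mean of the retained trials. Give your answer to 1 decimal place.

1033.3 ms

n = 12, ΣRT = 15433, M = 1286.083
Σ(x−M)² = 9020970.92; s = √(9020970.92/11) = 905.587
Cutoffs: 1286.083 ± 2.5·905.587 → [-977.9, 3550.1]
Outside: 4067 → excluded.
Retained (n=11): Σ = 11366, mean = 11366/11 = 1033.273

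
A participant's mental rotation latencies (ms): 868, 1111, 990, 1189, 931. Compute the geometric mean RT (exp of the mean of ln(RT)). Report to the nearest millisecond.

ln(RT): 6.7662, 7.0130, 6.8977, 7.0809, 6.8363
Mean ln(RT) = 34.5940/5 = 6.91881
Geometric mean = exp(6.91881) = 1011.11 ms

1011 ms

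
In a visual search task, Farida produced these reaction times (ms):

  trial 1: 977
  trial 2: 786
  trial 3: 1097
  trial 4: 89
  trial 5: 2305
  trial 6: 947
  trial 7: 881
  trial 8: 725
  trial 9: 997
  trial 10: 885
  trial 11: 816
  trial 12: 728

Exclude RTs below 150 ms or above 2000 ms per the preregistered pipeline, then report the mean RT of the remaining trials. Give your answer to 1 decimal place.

883.9 ms

Excluded: 89, 2305
Retained (n=10): Σ = 8839
Mean = 8839/10 = 883.9000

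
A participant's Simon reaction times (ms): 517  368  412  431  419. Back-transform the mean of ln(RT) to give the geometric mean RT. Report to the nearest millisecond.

ln(RT): 6.2480, 5.9081, 6.0210, 6.0661, 6.0379
Mean ln(RT) = 30.2811/5 = 6.05623
Geometric mean = exp(6.05623) = 426.76 ms

427 ms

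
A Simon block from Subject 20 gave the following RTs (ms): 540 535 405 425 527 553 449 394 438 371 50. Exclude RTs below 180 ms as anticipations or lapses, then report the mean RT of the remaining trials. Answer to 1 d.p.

463.7 ms

Excluded: 50
Retained (n=10): Σ = 4637
Mean = 4637/10 = 463.7000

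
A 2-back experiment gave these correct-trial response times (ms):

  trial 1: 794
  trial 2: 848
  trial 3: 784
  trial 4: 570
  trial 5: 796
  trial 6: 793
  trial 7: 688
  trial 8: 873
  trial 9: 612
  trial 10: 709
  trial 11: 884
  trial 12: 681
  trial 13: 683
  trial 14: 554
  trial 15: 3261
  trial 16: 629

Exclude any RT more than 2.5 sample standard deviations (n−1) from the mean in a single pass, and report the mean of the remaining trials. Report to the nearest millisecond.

n = 16, ΣRT = 14159, M = 884.938
Σ(x−M)² = 6182812.94; s = √(6182812.94/15) = 642.018
Cutoffs: 884.938 ± 2.5·642.018 → [-720.1, 2490.0]
Outside: 3261 → excluded.
Retained (n=15): Σ = 10898, mean = 10898/15 = 726.533

727 ms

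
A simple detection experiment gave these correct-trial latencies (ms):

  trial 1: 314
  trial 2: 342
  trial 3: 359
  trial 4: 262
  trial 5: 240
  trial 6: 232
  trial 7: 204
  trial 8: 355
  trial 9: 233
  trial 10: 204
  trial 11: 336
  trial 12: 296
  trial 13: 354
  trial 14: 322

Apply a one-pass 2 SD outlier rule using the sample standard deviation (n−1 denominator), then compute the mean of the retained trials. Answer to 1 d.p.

289.5 ms

n = 14, ΣRT = 4053, M = 289.500
Σ(x−M)² = 44223.50; s = √(44223.50/13) = 58.325
Cutoffs: 289.500 ± 2·58.325 → [172.8, 406.2]
No RTs fall outside the cutoffs; all 14 retained. Mean = 4053/14 = 289.500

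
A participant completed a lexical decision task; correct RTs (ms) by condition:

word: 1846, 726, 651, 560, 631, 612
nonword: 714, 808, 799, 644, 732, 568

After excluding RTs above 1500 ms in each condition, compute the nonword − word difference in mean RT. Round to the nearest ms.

word: exclude 1846
M(word) = 3180/5 = 636.000
M(nonword) = 4265/6 = 710.833
Difference = 710.833 − 636.000 = 74.833 ms

75 ms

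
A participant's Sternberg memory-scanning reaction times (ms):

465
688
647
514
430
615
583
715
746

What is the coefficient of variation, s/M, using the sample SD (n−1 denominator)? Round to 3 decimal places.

0.186

n = 9, Σ = 5403, M = 600.3333
Σ(x−M)² = 99528.000; s = √(99528.000/8) = 111.5392
CV = 111.5392 / 600.3333 = 0.18580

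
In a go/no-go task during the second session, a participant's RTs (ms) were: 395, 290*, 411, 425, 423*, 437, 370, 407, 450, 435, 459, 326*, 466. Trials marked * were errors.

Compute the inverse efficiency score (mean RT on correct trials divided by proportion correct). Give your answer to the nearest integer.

Correct trials (n=10): 395, 411, 425, 437, 370, 407, 450, 435, 459, 466
Mean correct RT = 4255/10 = 425.5000 ms
Proportion correct = 10/13
IES = 425.5000 / (10/13) = 553.150 ms

553 ms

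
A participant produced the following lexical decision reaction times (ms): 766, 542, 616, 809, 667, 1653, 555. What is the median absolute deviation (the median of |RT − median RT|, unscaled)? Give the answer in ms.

112 ms

Sorted: 542, 555, 616, 667, 766, 809, 1653 → median = 667
|x − 667|: 99, 125, 51, 142, 0, 986, 112
Sorted deviations: 0, 51, 99, 112, 125, 142, 986 → MAD = 112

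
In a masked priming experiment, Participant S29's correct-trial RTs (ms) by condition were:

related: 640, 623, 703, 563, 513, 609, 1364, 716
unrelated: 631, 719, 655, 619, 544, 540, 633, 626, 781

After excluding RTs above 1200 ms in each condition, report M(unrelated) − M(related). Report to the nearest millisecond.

related: exclude 1364
M(related) = 4367/7 = 623.857
M(unrelated) = 5748/9 = 638.667
Difference = 638.667 − 623.857 = 14.810 ms

15 ms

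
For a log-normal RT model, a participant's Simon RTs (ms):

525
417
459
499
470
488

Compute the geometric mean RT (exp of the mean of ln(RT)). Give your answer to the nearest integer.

ln(RT): 6.2634, 6.0331, 6.1291, 6.2126, 6.1527, 6.1903
Mean ln(RT) = 36.9812/6 = 6.16353
Geometric mean = exp(6.16353) = 475.10 ms

475 ms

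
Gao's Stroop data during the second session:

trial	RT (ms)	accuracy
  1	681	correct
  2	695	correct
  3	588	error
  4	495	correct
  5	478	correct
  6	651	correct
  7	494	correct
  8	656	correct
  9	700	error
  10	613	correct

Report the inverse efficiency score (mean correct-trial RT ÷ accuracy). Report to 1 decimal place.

744.2 ms

Correct trials (n=8): 681, 695, 495, 478, 651, 494, 656, 613
Mean correct RT = 4763/8 = 595.3750 ms
Proportion correct = 8/10
IES = 595.3750 / (8/10) = 744.219 ms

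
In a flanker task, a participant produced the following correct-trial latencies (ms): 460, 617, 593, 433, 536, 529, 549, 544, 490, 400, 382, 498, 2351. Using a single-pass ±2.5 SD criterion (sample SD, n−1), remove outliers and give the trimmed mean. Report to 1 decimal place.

502.6 ms

n = 13, ΣRT = 8382, M = 644.769
Σ(x−M)² = 3212674.31; s = √(3212674.31/12) = 517.419
Cutoffs: 644.769 ± 2.5·517.419 → [-648.8, 1938.3]
Outside: 2351 → excluded.
Retained (n=12): Σ = 6031, mean = 6031/12 = 502.583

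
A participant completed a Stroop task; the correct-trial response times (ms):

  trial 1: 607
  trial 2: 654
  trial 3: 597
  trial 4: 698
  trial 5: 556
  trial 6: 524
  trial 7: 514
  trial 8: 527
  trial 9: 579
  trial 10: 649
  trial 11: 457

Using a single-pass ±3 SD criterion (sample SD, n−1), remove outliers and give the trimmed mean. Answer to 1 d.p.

n = 11, ΣRT = 6362, M = 578.364
Σ(x−M)² = 51156.55; s = √(51156.55/10) = 71.524
Cutoffs: 578.364 ± 3·71.524 → [363.8, 792.9]
No RTs fall outside the cutoffs; all 11 retained. Mean = 6362/11 = 578.364

578.4 ms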